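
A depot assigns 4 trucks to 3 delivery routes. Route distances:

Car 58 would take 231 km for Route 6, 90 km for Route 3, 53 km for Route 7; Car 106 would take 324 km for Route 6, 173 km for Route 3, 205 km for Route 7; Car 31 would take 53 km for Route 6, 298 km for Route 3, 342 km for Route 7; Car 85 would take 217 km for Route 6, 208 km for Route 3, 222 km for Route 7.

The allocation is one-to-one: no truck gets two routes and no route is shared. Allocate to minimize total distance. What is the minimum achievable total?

Min total: 279 km

Optimal: Car 31→Route 6 (53 km), Car 106→Route 3 (173 km), Car 58→Route 7 (53 km) — total 53+173+53 = 279 km.
Column-greedy (each route in turn goes to its cheapest remaining truck) gives 348 km, worse by 69.
No other one-to-one assignment undercuts 279 km.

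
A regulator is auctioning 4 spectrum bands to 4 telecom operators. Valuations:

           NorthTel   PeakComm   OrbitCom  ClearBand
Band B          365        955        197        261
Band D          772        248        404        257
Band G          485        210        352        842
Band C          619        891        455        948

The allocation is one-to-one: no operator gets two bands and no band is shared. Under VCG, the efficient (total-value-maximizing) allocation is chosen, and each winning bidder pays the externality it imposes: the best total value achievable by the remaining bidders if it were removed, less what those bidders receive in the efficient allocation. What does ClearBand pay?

ClearBand pays $103M.

Efficient allocation: NorthTel→Band D ($772M), PeakComm→Band B ($955M), OrbitCom→Band G ($352M), ClearBand→Band C ($948M); total welfare W = $3027M.
ClearBand receives Band C at value $948M, so the others get W − 948 = $2079M.
Without ClearBand: best allocation of the remaining 3 bidders over all 4 bands is NorthTel→Band D ($772M), PeakComm→Band B ($955M), OrbitCom→Band C ($455M), total $2182M.
VCG payment = (others' best without ClearBand) − (others' welfare with ClearBand) = 2182 − 2079 = $103M.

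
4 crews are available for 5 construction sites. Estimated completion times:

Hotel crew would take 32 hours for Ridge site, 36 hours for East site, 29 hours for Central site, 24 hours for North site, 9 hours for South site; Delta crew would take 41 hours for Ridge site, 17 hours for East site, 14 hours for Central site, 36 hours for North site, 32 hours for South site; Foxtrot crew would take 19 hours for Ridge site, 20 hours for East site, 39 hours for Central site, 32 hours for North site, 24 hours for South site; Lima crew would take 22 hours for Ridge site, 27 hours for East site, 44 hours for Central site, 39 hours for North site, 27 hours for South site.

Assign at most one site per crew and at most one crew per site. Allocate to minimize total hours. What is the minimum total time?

This is a one-to-one assignment (minimum-cost bipartite matching).
Optimal: Hotel crew→South site (9 hours), Delta crew→Central site (14 hours), Foxtrot crew→East site (20 hours), Lima crew→Ridge site (22 hours) — total 9+14+20+22 = 65 hours.
Column-greedy (each site in turn goes to its cheapest remaining crew) gives 104 hours, worse by 39.

Minimum total: 65 hours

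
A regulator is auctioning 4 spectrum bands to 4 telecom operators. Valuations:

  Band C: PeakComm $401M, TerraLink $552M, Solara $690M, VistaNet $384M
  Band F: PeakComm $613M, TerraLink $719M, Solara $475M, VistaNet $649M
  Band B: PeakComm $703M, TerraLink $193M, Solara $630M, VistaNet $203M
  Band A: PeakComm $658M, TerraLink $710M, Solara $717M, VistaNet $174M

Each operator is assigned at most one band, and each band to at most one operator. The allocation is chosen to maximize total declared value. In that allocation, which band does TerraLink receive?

TerraLink receives Band A.

Optimal: PeakComm→Band B ($703M), TerraLink→Band A ($710M), Solara→Band C ($690M), VistaNet→Band F ($649M) — total 703+710+690+649 = $2752M.
Column-greedy (each band in turn goes to its best remaining operator) gives $2286M, worse by 466.
Every other assignment is strictly worse.
TerraLink's own top band is Band F ($719M), but forcing TerraLink→Band F and reassigning the rest optimally gives only $2523M — worse by 229.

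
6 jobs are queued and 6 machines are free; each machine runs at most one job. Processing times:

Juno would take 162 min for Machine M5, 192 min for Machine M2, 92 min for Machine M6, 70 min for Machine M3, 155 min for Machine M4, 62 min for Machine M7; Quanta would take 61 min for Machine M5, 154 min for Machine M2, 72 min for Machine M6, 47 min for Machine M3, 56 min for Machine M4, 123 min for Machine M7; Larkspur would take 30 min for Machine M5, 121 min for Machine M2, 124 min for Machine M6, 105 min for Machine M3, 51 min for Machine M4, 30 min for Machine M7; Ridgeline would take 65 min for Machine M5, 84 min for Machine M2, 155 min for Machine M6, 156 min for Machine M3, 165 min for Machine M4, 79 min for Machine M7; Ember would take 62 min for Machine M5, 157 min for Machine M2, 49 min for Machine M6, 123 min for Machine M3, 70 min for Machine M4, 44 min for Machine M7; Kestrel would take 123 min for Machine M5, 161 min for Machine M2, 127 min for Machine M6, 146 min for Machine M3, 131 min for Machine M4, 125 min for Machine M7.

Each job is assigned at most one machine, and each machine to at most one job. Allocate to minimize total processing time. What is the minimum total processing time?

Minimum total: 403 min

Optimal: Juno→Machine M7 (62 min), Quanta→Machine M3 (47 min), Larkspur→Machine M5 (30 min), Ridgeline→Machine M2 (84 min), Ember→Machine M6 (49 min), Kestrel→Machine M4 (131 min) — total 62+47+30+84+49+131 = 403 min.
Min-entry greedy (repeatedly take the single cheapest remaining cell) gives 428 min, worse by 25.
Swapping Ridgeline↔Quanta (Ridgeline→Machine M3 156 min, Quanta→Machine M2 154 min) adds 179.
Every other assignment is strictly worse.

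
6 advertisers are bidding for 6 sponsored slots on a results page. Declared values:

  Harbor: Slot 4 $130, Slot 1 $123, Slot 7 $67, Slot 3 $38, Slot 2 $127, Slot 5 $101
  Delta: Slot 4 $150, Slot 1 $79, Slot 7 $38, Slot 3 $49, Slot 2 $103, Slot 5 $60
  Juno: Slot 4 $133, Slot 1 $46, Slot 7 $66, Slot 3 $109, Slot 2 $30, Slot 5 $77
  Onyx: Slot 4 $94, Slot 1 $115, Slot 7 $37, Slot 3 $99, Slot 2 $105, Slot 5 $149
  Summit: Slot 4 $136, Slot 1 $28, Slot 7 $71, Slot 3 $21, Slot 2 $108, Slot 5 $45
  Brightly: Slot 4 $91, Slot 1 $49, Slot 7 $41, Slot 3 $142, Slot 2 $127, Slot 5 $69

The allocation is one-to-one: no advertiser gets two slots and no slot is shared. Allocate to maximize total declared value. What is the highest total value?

Optimal: Harbor→Slot 1 ($123), Delta→Slot 4 ($150), Juno→Slot 7 ($66), Onyx→Slot 5 ($149), Summit→Slot 2 ($108), Brightly→Slot 3 ($142) — total 123+150+66+149+108+142 = $738.
Column-greedy (each slot in turn goes to its best remaining advertiser) gives $668, worse by 70.
Next-best assignment: Harbor→Slot 1, Delta→Slot 4, Juno→Slot 3, Onyx→Slot 5, Summit→Slot 7, Brightly→Slot 2 = $729.

Maximum total: $738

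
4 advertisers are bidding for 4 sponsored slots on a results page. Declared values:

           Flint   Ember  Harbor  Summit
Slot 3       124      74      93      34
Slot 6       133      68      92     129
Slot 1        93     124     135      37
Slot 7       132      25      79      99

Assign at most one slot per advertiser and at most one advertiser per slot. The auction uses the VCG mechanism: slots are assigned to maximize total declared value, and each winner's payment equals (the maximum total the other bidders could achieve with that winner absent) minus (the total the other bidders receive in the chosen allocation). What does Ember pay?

Ember pays $42.

Efficient allocation: Flint→Slot 7 ($132), Ember→Slot 1 ($124), Harbor→Slot 3 ($93), Summit→Slot 6 ($129); total welfare W = $478.
Ember receives Slot 1 at value $124, so the others get W − 124 = $354.
Without Ember: best allocation of the remaining 3 bidders over all 4 slots is Flint→Slot 7 ($132), Harbor→Slot 1 ($135), Summit→Slot 6 ($129), total $396.
VCG payment = (others' best without Ember) − (others' welfare with Ember) = 396 − 354 = $42.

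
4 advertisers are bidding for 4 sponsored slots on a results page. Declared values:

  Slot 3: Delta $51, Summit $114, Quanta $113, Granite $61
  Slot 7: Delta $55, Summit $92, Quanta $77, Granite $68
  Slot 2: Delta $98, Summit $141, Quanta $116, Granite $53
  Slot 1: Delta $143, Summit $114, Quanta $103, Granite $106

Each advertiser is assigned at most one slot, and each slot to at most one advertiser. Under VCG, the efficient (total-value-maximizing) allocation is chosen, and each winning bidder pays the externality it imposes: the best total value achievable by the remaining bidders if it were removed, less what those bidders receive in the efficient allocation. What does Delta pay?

Delta pays $38.

Efficient allocation: Delta→Slot 1 ($143), Summit→Slot 2 ($141), Quanta→Slot 3 ($113), Granite→Slot 7 ($68); total welfare W = $465.
Delta receives Slot 1 at value $143, so the others get W − 143 = $322.
Without Delta: best allocation of the remaining 3 bidders over all 4 slots is Summit→Slot 2 ($141), Quanta→Slot 3 ($113), Granite→Slot 1 ($106), total $360.
VCG payment = (others' best without Delta) − (others' welfare with Delta) = 360 − 322 = $38.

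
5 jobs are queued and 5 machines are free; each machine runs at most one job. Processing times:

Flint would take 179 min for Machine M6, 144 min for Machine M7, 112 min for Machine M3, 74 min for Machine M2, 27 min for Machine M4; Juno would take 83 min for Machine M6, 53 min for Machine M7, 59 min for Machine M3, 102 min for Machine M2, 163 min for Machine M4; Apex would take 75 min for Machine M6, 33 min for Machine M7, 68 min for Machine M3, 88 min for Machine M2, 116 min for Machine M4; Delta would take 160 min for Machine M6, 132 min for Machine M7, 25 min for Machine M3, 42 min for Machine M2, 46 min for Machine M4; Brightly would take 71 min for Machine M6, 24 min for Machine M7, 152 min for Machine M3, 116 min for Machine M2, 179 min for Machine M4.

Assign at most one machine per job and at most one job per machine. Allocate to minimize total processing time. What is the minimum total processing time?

Minimum total: 227 min

Treat this as an assignment problem: match each job to one machine.
Optimal: Flint→Machine M4 (27 min), Juno→Machine M3 (59 min), Apex→Machine M6 (75 min), Delta→Machine M2 (42 min), Brightly→Machine M7 (24 min) — total 27+59+75+42+24 = 227 min.
Row-greedy (each job in turn takes its cheapest remaining machine) gives 261 min, worse by 34.
Swapping Juno↔Brightly (Juno→Machine M7 53 min, Brightly→Machine M3 152 min) adds 122.
No other one-to-one assignment undercuts 227 min.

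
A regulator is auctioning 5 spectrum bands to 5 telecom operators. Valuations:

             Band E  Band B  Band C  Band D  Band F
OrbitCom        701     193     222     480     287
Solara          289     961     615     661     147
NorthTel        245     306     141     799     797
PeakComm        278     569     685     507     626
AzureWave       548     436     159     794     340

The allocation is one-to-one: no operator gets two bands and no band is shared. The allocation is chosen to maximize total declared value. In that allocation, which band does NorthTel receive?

NorthTel receives Band F.

Optimal: OrbitCom→Band E ($701M), Solara→Band B ($961M), NorthTel→Band F ($797M), PeakComm→Band C ($685M), AzureWave→Band D ($794M) — total 701+961+797+685+794 = $3938M.
Max-entry greedy (repeatedly take the single best remaining cell) gives $3486M, worse by 452.
No other one-to-one assignment exceeds $3938M.
NorthTel's own top band is Band D ($799M), but forcing NorthTel→Band D and reassigning the rest optimally gives only $3486M — worse by 452.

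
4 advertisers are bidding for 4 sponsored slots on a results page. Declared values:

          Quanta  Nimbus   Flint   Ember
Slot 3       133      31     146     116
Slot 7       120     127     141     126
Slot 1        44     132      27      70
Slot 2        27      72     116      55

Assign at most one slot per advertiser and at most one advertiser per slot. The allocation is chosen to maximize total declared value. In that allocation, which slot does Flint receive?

Flint receives Slot 2.

This is the linear assignment problem.
Optimal: Quanta→Slot 3 ($133), Nimbus→Slot 1 ($132), Flint→Slot 2 ($116), Ember→Slot 7 ($126) — total 133+132+116+126 = $507.
Column-greedy (each slot in turn goes to its best remaining advertiser) gives $370, worse by 137.
Next-best assignment: Quanta→Slot 7, Nimbus→Slot 1, Flint→Slot 2, Ember→Slot 3 = $484.
Flint's own top slot is Slot 3 ($146), but forcing Flint→Slot 3 and reassigning the rest optimally gives only $453 — worse by 54.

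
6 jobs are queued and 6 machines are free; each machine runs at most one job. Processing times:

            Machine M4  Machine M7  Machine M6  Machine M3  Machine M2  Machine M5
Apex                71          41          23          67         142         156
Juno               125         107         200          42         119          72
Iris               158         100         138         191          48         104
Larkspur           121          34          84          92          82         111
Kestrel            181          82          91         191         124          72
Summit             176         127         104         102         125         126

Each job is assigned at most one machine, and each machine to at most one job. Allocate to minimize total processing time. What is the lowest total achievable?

Treat this as an assignment problem: match each job to one machine.
Optimal: Apex→Machine M4 (71 min), Juno→Machine M3 (42 min), Iris→Machine M2 (48 min), Larkspur→Machine M7 (34 min), Kestrel→Machine M5 (72 min), Summit→Machine M6 (104 min) — total 71+42+48+34+72+104 = 371 min.
Min-entry greedy (repeatedly take the single cheapest remaining cell) gives 395 min, worse by 24.

Minimum total: 371 min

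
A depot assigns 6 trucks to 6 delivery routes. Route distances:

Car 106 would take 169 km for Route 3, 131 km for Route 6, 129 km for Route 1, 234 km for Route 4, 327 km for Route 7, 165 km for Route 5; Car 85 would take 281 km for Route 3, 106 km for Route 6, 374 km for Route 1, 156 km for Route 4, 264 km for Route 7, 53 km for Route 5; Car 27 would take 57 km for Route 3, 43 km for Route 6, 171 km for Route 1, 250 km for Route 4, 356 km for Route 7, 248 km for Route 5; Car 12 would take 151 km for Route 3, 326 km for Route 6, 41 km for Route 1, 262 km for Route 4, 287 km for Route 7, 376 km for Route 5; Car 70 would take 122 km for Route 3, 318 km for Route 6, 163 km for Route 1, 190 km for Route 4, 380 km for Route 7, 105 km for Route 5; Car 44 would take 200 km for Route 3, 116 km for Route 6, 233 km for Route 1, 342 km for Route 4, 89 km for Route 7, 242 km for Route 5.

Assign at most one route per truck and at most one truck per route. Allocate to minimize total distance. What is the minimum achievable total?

Min total: 561 km

This is the linear assignment problem.
Optimal: Car 106→Route 6 (131 km), Car 85→Route 5 (53 km), Car 27→Route 3 (57 km), Car 12→Route 1 (41 km), Car 70→Route 4 (190 km), Car 44→Route 7 (89 km) — total 131+53+57+41+190+89 = 561 km.
Row-greedy (each truck in turn takes its cheapest remaining route) gives 655 km, worse by 94.
Next-best assignment: Car 106→Route 6, Car 85→Route 4, Car 27→Route 3, Car 12→Route 1, Car 70→Route 5, Car 44→Route 7 = 579 km.
Every other assignment is strictly worse.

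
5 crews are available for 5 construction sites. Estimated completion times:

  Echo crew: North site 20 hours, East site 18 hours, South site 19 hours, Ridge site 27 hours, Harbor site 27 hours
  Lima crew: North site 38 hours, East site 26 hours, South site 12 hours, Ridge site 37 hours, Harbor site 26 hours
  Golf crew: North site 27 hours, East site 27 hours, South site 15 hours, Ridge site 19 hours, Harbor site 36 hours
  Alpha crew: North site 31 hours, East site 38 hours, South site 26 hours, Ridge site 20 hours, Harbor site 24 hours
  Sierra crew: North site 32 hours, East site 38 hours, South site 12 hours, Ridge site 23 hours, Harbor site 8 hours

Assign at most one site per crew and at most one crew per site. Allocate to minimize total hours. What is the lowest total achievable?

Treat this as an assignment problem: match each crew to one site.
Optimal: Echo crew→East site (18 hours), Lima crew→South site (12 hours), Golf crew→North site (27 hours), Alpha crew→Ridge site (20 hours), Sierra crew→Harbor site (8 hours) — total 18+12+27+20+8 = 85 hours.
Row-greedy (each crew in turn takes its cheapest remaining site) gives 105 hours, worse by 20.
Next-best assignment: Echo crew→North site, Lima crew→South site, Golf crew→East site, Alpha crew→Ridge site, Sierra crew→Harbor site = 87 hours.
Checked against all permutations: 85 hours is optimal.

Minimum total: 85 hours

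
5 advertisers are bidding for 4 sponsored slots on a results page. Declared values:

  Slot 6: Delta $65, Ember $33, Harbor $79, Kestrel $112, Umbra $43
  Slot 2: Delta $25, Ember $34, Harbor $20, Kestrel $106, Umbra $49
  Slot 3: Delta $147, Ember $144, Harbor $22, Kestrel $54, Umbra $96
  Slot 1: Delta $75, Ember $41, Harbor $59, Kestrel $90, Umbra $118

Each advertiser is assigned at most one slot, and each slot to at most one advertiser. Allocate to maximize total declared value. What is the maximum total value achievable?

Maximum total: $450

This is the linear assignment problem.
Optimal: Harbor→Slot 6 ($79), Kestrel→Slot 2 ($106), Delta→Slot 3 ($147), Umbra→Slot 1 ($118) — total 79+106+147+118 = $450.
Row-greedy (each advertiser in turn takes its best remaining slot) gives $373, worse by 77.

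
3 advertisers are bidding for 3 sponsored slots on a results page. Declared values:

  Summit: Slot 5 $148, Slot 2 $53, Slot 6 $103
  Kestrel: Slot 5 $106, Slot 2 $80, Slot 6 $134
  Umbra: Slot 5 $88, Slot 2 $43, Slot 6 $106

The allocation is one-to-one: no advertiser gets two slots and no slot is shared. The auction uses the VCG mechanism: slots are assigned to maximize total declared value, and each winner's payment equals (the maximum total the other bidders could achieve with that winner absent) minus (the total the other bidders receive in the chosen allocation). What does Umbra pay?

Efficient allocation: Summit→Slot 5 ($148), Kestrel→Slot 2 ($80), Umbra→Slot 6 ($106); total welfare W = $334.
Umbra receives Slot 6 at value $106, so the others get W − 106 = $228.
Without Umbra: best allocation of the remaining 2 bidders over all 3 slots is Summit→Slot 5 ($148), Kestrel→Slot 6 ($134), total $282.
VCG payment = (others' best without Umbra) − (others' welfare with Umbra) = 282 − 228 = $54.

Umbra pays $54.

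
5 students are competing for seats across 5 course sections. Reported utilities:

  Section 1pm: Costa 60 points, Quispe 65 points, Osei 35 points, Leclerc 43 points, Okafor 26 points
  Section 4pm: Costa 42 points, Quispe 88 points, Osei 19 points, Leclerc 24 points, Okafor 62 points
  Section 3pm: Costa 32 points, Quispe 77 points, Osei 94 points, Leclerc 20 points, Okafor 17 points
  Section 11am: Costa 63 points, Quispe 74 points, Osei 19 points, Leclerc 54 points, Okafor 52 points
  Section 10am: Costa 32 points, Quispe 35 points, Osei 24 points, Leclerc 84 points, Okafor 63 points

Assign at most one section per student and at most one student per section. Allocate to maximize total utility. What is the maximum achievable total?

This is a one-to-one assignment (maximum-weight bipartite matching).
Optimal: Costa→Section 1pm (60 points), Quispe→Section 4pm (88 points), Osei→Section 3pm (94 points), Leclerc→Section 10am (84 points), Okafor→Section 11am (52 points) — total 60+88+94+84+52 = 378 points.
Column-greedy (each section in turn goes to its best remaining student) gives 368 points, worse by 10.
Next-best assignment: Costa→Section 1pm, Quispe→Section 11am, Osei→Section 3pm, Leclerc→Section 10am, Okafor→Section 4pm = 374 points.
Swapping Costa↔Leclerc (Costa→Section 10am 32 points, Leclerc→Section 1pm 43 points) loses 69.
Checked against all permutations: 378 points is optimal.

Max total: 378 points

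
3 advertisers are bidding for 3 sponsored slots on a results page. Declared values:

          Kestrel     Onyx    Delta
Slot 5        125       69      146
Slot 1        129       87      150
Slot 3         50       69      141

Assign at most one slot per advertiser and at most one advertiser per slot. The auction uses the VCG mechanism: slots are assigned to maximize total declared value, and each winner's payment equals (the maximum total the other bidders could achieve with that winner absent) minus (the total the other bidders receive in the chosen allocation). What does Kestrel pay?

Kestrel pays $5.

Efficient allocation: Kestrel→Slot 5 ($125), Onyx→Slot 1 ($87), Delta→Slot 3 ($141); total welfare W = $353.
Kestrel receives Slot 5 at value $125, so the others get W − 125 = $228.
Without Kestrel: best allocation of the remaining 2 bidders over all 3 slots is Onyx→Slot 1 ($87), Delta→Slot 5 ($146), total $233.
VCG payment = (others' best without Kestrel) − (others' welfare with Kestrel) = 233 − 228 = $5.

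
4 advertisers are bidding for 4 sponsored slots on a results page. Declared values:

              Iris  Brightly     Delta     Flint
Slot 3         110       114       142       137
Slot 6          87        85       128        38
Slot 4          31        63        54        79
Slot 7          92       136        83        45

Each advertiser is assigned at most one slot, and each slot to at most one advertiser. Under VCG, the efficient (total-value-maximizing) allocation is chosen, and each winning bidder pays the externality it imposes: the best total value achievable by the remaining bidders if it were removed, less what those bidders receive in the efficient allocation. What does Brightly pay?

Efficient allocation: Iris→Slot 3 ($110), Brightly→Slot 7 ($136), Delta→Slot 6 ($128), Flint→Slot 4 ($79); total welfare W = $453.
Brightly receives Slot 7 at value $136, so the others get W − 136 = $317.
Without Brightly: best allocation of the remaining 3 bidders over all 4 slots is Iris→Slot 7 ($92), Delta→Slot 6 ($128), Flint→Slot 3 ($137), total $357.
VCG payment = (others' best without Brightly) − (others' welfare with Brightly) = 357 − 317 = $40.

Brightly pays $40.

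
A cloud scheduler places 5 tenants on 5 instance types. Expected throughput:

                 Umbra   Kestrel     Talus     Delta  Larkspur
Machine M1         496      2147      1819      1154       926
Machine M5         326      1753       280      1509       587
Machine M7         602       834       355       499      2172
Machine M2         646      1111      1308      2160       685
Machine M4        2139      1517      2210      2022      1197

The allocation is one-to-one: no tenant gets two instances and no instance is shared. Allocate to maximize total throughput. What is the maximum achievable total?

Max total: 10043 ops/s

Optimal: Umbra→Machine M4 (2139 ops/s), Kestrel→Machine M5 (1753 ops/s), Talus→Machine M1 (1819 ops/s), Delta→Machine M2 (2160 ops/s), Larkspur→Machine M7 (2172 ops/s) — total 2139+1753+1819+2160+2172 = 10043 ops/s.
Row-greedy (each tenant in turn takes its best remaining instance) gives 9275 ops/s, worse by 768.
Next-best assignment: Umbra→Machine M4, Kestrel→Machine M1, Talus→Machine M2, Delta→Machine M5, Larkspur→Machine M7 = 9275 ops/s.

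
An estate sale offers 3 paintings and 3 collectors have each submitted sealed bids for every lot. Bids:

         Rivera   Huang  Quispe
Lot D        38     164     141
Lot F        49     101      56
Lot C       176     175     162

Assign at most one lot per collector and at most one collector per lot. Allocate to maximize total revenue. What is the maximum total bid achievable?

Optimal: Rivera→Lot C ($176), Huang→Lot F ($101), Quispe→Lot D ($141) — total 176+101+141 = $418.
Max-entry greedy (repeatedly take the single best remaining cell) gives $396, worse by 22.
Every other assignment is strictly worse.

Max total: $418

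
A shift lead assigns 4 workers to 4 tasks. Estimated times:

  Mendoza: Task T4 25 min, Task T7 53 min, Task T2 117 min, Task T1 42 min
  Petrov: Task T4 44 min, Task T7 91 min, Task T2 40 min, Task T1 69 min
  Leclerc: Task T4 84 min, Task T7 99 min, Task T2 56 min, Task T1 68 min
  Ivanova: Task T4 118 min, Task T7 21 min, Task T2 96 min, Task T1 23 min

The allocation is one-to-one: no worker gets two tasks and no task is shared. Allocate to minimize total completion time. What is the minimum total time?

Optimal: Mendoza→Task T4 (25 min), Petrov→Task T2 (40 min), Leclerc→Task T1 (68 min), Ivanova→Task T7 (21 min) — total 25+40+68+21 = 154 min.
Next-best assignment: Mendoza→Task T1, Petrov→Task T4, Leclerc→Task T2, Ivanova→Task T7 = 163 min.
Swapping Ivanova↔Petrov (Ivanova→Task T2 96 min, Petrov→Task T7 91 min) adds 126.

Min total: 154 min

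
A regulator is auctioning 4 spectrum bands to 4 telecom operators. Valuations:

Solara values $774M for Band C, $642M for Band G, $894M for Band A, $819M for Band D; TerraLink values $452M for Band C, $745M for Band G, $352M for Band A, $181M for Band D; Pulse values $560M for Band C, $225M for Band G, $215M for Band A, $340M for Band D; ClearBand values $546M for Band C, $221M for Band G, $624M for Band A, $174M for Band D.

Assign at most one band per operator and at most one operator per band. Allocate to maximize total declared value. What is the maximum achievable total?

Optimal: Solara→Band D ($819M), TerraLink→Band G ($745M), Pulse→Band C ($560M), ClearBand→Band A ($624M) — total 819+745+560+624 = $2748M.
Column-greedy (each band in turn goes to its best remaining operator) gives $2483M, worse by 265.
Swapping Solara↔TerraLink (Solara→Band G $642M, TerraLink→Band D $181M) loses 741.

Max total: $2748M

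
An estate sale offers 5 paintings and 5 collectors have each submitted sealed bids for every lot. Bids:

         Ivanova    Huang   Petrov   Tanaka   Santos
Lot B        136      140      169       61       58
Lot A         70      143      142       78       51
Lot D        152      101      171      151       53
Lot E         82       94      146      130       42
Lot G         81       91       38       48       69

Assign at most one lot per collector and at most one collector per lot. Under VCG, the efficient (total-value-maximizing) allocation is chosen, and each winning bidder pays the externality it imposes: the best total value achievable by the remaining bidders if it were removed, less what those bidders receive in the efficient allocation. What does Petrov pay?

Efficient allocation: Ivanova→Lot D ($152), Huang→Lot A ($143), Petrov→Lot B ($169), Tanaka→Lot E ($130), Santos→Lot G ($69); total welfare W = $663.
Petrov receives Lot B at value $169, so the others get W − 169 = $494.
Without Petrov: best allocation of the remaining 4 bidders over all 5 lots is Ivanova→Lot B ($136), Huang→Lot A ($143), Tanaka→Lot D ($151), Santos→Lot G ($69), total $499.
VCG payment = (others' best without Petrov) − (others' welfare with Petrov) = 499 − 494 = $5.

Petrov pays $5.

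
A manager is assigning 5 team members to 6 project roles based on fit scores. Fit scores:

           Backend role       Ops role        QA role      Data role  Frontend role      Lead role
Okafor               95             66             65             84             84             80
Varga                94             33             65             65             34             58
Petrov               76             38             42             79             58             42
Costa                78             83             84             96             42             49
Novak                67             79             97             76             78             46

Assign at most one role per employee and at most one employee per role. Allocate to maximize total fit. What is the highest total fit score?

Maximum total: 437 pts

Treat this as an assignment problem: match each employee to one role.
Optimal: Okafor→Frontend role (84 pts), Varga→Backend role (94 pts), Petrov→Data role (79 pts), Costa→Ops role (83 pts), Novak→QA role (97 pts) — total 84+94+79+83+97 = 437 pts.
No other one-to-one assignment exceeds 437 pts.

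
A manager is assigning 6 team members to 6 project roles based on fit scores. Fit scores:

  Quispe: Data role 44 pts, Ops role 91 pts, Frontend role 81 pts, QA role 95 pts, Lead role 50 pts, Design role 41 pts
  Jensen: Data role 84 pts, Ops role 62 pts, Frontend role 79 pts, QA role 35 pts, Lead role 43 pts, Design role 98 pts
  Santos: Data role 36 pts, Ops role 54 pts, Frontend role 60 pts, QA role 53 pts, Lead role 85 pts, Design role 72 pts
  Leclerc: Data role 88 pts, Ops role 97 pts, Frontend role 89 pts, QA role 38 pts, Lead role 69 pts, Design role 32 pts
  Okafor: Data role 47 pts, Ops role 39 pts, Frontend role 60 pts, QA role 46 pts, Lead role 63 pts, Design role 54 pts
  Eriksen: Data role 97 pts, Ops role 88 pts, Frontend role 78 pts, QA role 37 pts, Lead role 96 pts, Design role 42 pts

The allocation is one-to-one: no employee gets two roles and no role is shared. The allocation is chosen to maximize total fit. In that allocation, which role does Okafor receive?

Okafor receives Frontend role.

This is a one-to-one assignment (maximum-weight bipartite matching).
Optimal: Quispe→QA role (95 pts), Jensen→Design role (98 pts), Santos→Lead role (85 pts), Leclerc→Ops role (97 pts), Okafor→Frontend role (60 pts), Eriksen→Data role (97 pts) — total 95+98+85+97+60+97 = 532 pts.
Column-greedy (each role in turn goes to its best remaining employee) gives 489 pts, worse by 43.
No other one-to-one assignment exceeds 532 pts.
Okafor's own top role is Lead role (63 pts), but forcing Okafor→Lead role and reassigning the rest optimally gives only 510 pts — worse by 22.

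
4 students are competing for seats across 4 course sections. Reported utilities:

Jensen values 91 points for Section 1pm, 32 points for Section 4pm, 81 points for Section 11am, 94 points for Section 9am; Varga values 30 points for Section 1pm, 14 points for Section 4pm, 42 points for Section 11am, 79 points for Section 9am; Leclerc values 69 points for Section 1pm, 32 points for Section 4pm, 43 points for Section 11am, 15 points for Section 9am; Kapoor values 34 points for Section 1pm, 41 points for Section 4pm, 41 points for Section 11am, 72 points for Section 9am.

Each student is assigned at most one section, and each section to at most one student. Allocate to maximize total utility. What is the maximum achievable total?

Maximum total: 270 points

This is a one-to-one assignment (maximum-weight bipartite matching).
Optimal: Jensen→Section 11am (81 points), Varga→Section 9am (79 points), Leclerc→Section 1pm (69 points), Kapoor→Section 4pm (41 points) — total 81+79+69+41 = 270 points.
Column-greedy (each section in turn goes to its best remaining student) gives 254 points, worse by 16.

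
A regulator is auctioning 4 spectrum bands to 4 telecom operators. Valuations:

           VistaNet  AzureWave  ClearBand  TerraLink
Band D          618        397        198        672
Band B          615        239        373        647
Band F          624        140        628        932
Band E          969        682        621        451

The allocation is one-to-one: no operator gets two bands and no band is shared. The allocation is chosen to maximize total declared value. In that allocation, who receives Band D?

AzureWave receives Band D.

Treat this as an assignment problem: match each operator to one band.
Optimal: VistaNet→Band E ($969M), AzureWave→Band D ($397M), ClearBand→Band B ($373M), TerraLink→Band F ($932M) — total 969+397+373+932 = $2671M.
Row-greedy (each operator in turn takes its best remaining band) gives $2641M, worse by 30.
Swapping TerraLink↔VistaNet (TerraLink→Band E $451M, VistaNet→Band F $624M) loses 826.
Every other assignment is strictly worse.
AzureWave's own top band is Band E ($682M), but forcing AzureWave→Band E and reassigning the rest optimally gives only $2605M — worse by 66.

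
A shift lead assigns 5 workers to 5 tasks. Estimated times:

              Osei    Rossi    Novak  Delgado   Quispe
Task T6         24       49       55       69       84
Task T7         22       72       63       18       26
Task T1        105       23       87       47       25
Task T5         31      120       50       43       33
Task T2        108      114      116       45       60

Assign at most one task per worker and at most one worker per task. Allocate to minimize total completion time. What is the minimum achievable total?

Minimum total: 168 min

This is a one-to-one assignment (minimum-cost bipartite matching).
Optimal: Osei→Task T6 (24 min), Rossi→Task T1 (23 min), Novak→Task T5 (50 min), Delgado→Task T2 (45 min), Quispe→Task T7 (26 min) — total 24+23+50+45+26 = 168 min.
Swapping Delgado↔Osei (Delgado→Task T6 69 min, Osei→Task T2 108 min) adds 108.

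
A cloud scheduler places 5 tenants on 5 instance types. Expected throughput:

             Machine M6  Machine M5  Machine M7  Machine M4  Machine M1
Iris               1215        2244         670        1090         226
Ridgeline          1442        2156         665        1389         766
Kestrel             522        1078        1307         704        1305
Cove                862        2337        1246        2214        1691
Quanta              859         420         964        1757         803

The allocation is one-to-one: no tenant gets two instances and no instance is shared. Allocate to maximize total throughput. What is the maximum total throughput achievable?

This is the linear assignment problem.
Optimal: Iris→Machine M5 (2244 ops/s), Ridgeline→Machine M6 (1442 ops/s), Kestrel→Machine M7 (1307 ops/s), Cove→Machine M1 (1691 ops/s), Quanta→Machine M4 (1757 ops/s) — total 2244+1442+1307+1691+1757 = 8441 ops/s.
Row-greedy (each tenant in turn takes its best remaining instance) gives 8010 ops/s, worse by 431.
Next-best assignment: Iris→Machine M5, Ridgeline→Machine M6, Kestrel→Machine M1, Cove→Machine M4, Quanta→Machine M7 = 8169 ops/s.
Checked against all permutations: 8441 ops/s is optimal.

Maximum total: 8441 ops/s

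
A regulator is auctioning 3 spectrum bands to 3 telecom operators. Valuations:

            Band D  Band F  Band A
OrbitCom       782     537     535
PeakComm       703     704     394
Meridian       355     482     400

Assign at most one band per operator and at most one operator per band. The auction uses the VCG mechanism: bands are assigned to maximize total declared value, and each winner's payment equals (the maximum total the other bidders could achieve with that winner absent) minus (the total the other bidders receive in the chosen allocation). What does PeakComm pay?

PeakComm pays $82M.

Efficient allocation: OrbitCom→Band D ($782M), PeakComm→Band F ($704M), Meridian→Band A ($400M); total welfare W = $1886M.
PeakComm receives Band F at value $704M, so the others get W − 704 = $1182M.
Without PeakComm: best allocation of the remaining 2 bidders over all 3 bands is OrbitCom→Band D ($782M), Meridian→Band F ($482M), total $1264M.
VCG payment = (others' best without PeakComm) − (others' welfare with PeakComm) = 1264 − 1182 = $82M.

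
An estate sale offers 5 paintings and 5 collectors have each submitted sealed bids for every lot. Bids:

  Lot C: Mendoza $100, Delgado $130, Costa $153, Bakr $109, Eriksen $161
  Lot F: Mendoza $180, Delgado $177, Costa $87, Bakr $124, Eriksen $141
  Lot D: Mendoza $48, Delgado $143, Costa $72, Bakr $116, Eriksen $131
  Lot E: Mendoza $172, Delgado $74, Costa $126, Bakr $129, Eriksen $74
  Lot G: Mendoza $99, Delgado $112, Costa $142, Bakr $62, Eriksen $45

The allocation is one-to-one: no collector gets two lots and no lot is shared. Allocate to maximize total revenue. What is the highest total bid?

Optimal: Mendoza→Lot E ($172), Delgado→Lot F ($177), Costa→Lot G ($142), Bakr→Lot D ($116), Eriksen→Lot C ($161) — total 172+177+142+116+161 = $768.
Next-best assignment: Mendoza→Lot F, Delgado→Lot D, Costa→Lot G, Bakr→Lot E, Eriksen→Lot C = $755.

Maximum total: $768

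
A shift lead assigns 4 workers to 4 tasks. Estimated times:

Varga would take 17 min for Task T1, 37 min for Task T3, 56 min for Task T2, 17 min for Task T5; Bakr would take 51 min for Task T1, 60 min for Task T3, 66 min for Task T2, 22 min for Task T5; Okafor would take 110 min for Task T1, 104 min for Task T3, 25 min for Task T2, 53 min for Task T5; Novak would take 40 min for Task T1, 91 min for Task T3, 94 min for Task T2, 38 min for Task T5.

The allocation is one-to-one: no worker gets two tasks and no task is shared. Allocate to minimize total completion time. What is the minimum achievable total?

Optimal: Varga→Task T3 (37 min), Bakr→Task T5 (22 min), Okafor→Task T2 (25 min), Novak→Task T1 (40 min) — total 37+22+25+40 = 124 min.
Checked against all permutations: 124 min is optimal.

Min total: 124 min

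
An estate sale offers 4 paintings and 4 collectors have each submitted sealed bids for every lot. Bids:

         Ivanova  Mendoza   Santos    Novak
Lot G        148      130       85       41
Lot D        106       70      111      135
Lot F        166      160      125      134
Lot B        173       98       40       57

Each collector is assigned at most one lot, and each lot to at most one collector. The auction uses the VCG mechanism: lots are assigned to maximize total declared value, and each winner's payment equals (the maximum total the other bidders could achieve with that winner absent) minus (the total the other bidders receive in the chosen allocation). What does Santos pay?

Efficient allocation: Ivanova→Lot B ($173), Mendoza→Lot G ($130), Santos→Lot F ($125), Novak→Lot D ($135); total welfare W = $563.
Santos receives Lot F at value $125, so the others get W − 125 = $438.
Without Santos: best allocation of the remaining 3 bidders over all 4 lots is Ivanova→Lot B ($173), Mendoza→Lot F ($160), Novak→Lot D ($135), total $468.
VCG payment = (others' best without Santos) − (others' welfare with Santos) = 468 − 438 = $30.

Santos pays $30.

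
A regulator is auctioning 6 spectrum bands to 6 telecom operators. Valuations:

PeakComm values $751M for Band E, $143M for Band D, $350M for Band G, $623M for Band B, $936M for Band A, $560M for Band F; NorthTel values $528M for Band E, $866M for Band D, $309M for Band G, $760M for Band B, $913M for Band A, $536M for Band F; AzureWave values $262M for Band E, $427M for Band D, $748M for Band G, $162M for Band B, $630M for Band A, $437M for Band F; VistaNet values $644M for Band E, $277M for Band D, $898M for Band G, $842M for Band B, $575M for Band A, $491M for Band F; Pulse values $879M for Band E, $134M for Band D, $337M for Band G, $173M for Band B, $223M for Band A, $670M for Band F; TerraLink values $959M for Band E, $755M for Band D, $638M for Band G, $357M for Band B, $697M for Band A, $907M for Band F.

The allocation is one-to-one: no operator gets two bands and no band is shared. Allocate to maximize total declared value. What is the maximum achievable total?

Optimal: PeakComm→Band A ($936M), NorthTel→Band D ($866M), AzureWave→Band G ($748M), VistaNet→Band B ($842M), Pulse→Band E ($879M), TerraLink→Band F ($907M) — total 936+866+748+842+879+907 = $5178M.
Max-entry greedy (repeatedly take the single best remaining cell) gives $4491M, worse by 687.
Swapping AzureWave↔TerraLink (AzureWave→Band F $437M, TerraLink→Band G $638M) loses 580.

Max total: $5178M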